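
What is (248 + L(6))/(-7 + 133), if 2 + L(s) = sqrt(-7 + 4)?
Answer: 41/21 + I*sqrt(3)/126 ≈ 1.9524 + 0.013746*I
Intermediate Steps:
L(s) = -2 + I*sqrt(3) (L(s) = -2 + sqrt(-7 + 4) = -2 + sqrt(-3) = -2 + I*sqrt(3))
(248 + L(6))/(-7 + 133) = (248 + (-2 + I*sqrt(3)))/(-7 + 133) = (246 + I*sqrt(3))/126 = (246 + I*sqrt(3))*(1/126) = 41/21 + I*sqrt(3)/126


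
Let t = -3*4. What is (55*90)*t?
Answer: -59400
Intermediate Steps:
t = -12
(55*90)*t = (55*90)*(-12) = 4950*(-12) = -59400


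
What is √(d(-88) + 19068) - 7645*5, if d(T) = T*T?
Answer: -38225 + 2*√6703 ≈ -38061.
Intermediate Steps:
d(T) = T²
√(d(-88) + 19068) - 7645*5 = √((-88)² + 19068) - 7645*5 = √(7744 + 19068) - 38225 = √26812 - 38225 = 2*√6703 - 38225 = -38225 + 2*√6703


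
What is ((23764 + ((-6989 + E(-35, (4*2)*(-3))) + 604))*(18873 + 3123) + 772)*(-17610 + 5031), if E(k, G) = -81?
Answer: -4786153268820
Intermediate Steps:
((23764 + ((-6989 + E(-35, (4*2)*(-3))) + 604))*(18873 + 3123) + 772)*(-17610 + 5031) = ((23764 + ((-6989 - 81) + 604))*(18873 + 3123) + 772)*(-17610 + 5031) = ((23764 + (-7070 + 604))*21996 + 772)*(-12579) = ((23764 - 6466)*21996 + 772)*(-12579) = (17298*21996 + 772)*(-12579) = (380486808 + 772)*(-12579) = 380487580*(-12579) = -4786153268820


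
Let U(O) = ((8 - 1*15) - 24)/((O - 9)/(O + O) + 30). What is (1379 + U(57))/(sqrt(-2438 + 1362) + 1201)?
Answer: 318854691/278109902 - 265491*I*sqrt(269)/139054951 ≈ 1.1465 - 0.031314*I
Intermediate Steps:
U(O) = -31/(30 + (-9 + O)/(2*O)) (U(O) = ((8 - 15) - 24)/((-9 + O)/((2*O)) + 30) = (-7 - 24)/((-9 + O)*(1/(2*O)) + 30) = -31/((-9 + O)/(2*O) + 30) = -31/(30 + (-9 + O)/(2*O)))
(1379 + U(57))/(sqrt(-2438 + 1362) + 1201) = (1379 - 62*57/(-9 + 61*57))/(sqrt(-2438 + 1362) + 1201) = (1379 - 62*57/(-9 + 3477))/(sqrt(-1076) + 1201) = (1379 - 62*57/3468)/(2*I*sqrt(269) + 1201) = (1379 - 62*57*1/3468)/(1201 + 2*I*sqrt(269)) = (1379 - 589/578)/(1201 + 2*I*sqrt(269)) = 796473/(578*(1201 + 2*I*sqrt(269)))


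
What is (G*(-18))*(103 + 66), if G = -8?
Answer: 24336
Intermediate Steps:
(G*(-18))*(103 + 66) = (-8*(-18))*(103 + 66) = 144*169 = 24336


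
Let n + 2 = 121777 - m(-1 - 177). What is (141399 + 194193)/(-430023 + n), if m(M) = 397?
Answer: -335592/308645 ≈ -1.0873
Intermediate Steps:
n = 121378 (n = -2 + (121777 - 1*397) = -2 + (121777 - 397) = -2 + 121380 = 121378)
(141399 + 194193)/(-430023 + n) = (141399 + 194193)/(-430023 + 121378) = 335592/(-308645) = 335592*(-1/308645) = -335592/308645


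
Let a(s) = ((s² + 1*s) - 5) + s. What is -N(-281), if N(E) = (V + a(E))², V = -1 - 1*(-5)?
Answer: -6146246404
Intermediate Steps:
a(s) = -5 + s² + 2*s (a(s) = ((s² + s) - 5) + s = ((s + s²) - 5) + s = (-5 + s + s²) + s = -5 + s² + 2*s)
V = 4 (V = -1 + 5 = 4)
N(E) = (-1 + E² + 2*E)² (N(E) = (4 + (-5 + E² + 2*E))² = (-1 + E² + 2*E)²)
-N(-281) = -(-1 + (-281)² + 2*(-281))² = -(-1 + 78961 - 562)² = -1*78398² = -1*6146246404 = -6146246404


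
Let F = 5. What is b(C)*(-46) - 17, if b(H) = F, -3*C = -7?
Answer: -247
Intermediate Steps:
C = 7/3 (C = -⅓*(-7) = 7/3 ≈ 2.3333)
b(H) = 5
b(C)*(-46) - 17 = 5*(-46) - 17 = -230 - 17 = -247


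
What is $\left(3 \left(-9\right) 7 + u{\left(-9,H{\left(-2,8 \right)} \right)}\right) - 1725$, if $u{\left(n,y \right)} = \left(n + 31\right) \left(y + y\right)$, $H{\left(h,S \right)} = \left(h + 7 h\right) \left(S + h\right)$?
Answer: $-6138$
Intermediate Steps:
$H{\left(h,S \right)} = 8 h \left(S + h\right)$
$u{\left(n,y \right)} = 2 y \left(31 + n\right)$ ($u{\left(n,y \right)} = \left(31 + n\right) 2 y = 2 y \left(31 + n\right)$)
$\left(3 \left(-9\right) 7 + u{\left(-9,H{\left(-2,8 \right)} \right)}\right) - 1725 = \left(3 \left(-9\right) 7 + 2 \cdot 8 \left(-2\right) \left(8 - 2\right) \left(31 - 9\right)\right) - 1725 = \left(\left(-27\right) 7 + 2 \cdot 8 \left(-2\right) 6 \cdot 22\right) - 1725 = \left(-189 + 2 \left(-96\right) 22\right) - 1725 = \left(-189 - 4224\right) - 1725 = -4413 - 1725 = -6138$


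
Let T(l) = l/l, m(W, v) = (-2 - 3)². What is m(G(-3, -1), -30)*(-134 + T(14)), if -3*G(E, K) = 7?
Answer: -3325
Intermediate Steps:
G(E, K) = -7/3 (G(E, K) = -⅓*7 = -7/3)
m(W, v) = 25 (m(W, v) = (-5)² = 25)
T(l) = 1
m(G(-3, -1), -30)*(-134 + T(14)) = 25*(-134 + 1) = 25*(-133) = -3325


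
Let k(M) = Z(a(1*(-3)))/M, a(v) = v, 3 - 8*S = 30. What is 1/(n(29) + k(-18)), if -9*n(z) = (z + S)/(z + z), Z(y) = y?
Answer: 4176/491 ≈ 8.5051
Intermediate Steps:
S = -27/8 (S = 3/8 - ⅛*30 = 3/8 - 15/4 = -27/8 ≈ -3.3750)
n(z) = -(-27/8 + z)/(18*z) (n(z) = -(z - 27/8)/(9*(z + z)) = -(-27/8 + z)/(9*(2*z)) = -(-27/8 + z)*1/(2*z)/9 = -(-27/8 + z)/(18*z))
k(M) = -3/M (k(M) = (1*(-3))/M = -3/M)
1/(n(29) + k(-18)) = 1/((1/144)*(27 - 8*29)/29 - 3/(-18)) = 1/((1/144)*(1/29)*(27 - 232) - 3*(-1/18)) = 1/((1/144)*(1/29)*(-205) + ⅙) = 1/(-205/4176 + ⅙) = 1/(491/4176) = 4176/491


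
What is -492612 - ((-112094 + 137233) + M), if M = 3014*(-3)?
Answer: -508709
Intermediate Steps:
M = -9042
-492612 - ((-112094 + 137233) + M) = -492612 - ((-112094 + 137233) - 9042) = -492612 - (25139 - 9042) = -492612 - 1*16097 = -492612 - 16097 = -508709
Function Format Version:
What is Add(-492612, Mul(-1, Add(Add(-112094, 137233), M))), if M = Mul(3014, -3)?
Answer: -508709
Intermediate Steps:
M = -9042
Add(-492612, Mul(-1, Add(Add(-112094, 137233), M))) = Add(-492612, Mul(-1, Add(Add(-112094, 137233), -9042))) = Add(-492612, Mul(-1, Add(25139, -9042))) = Add(-492612, Mul(-1, 16097)) = Add(-492612, -16097) = -508709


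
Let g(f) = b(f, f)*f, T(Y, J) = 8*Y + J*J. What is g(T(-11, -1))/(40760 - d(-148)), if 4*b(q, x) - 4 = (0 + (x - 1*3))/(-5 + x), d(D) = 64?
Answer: -19923/7488064 ≈ -0.0026606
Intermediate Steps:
b(q, x) = 1 + (-3 + x)/(4*(-5 + x)) (b(q, x) = 1 + ((0 + (x - 1*3))/(-5 + x))/4 = 1 + ((0 + (x - 3))/(-5 + x))/4 = 1 + ((0 + (-3 + x))/(-5 + x))/4 = 1 + ((-3 + x)/(-5 + x))/4 = 1 + (-3 + x)/(4*(-5 + x)))
T(Y, J) = J**2 + 8*Y (T(Y, J) = 8*Y + J**2 = J**2 + 8*Y)
g(f) = f*(-23 + 5*f)/(4*(-5 + f)) (g(f) = ((-23 + 5*f)/(4*(-5 + f)))*f = f*(-23 + 5*f)/(4*(-5 + f)))
g(T(-11, -1))/(40760 - d(-148)) = (((-1)**2 + 8*(-11))*(-23 + 5*((-1)**2 + 8*(-11)))/(4*(-5 + ((-1)**2 + 8*(-11)))))/(40760 - 1*64) = ((1 - 88)*(-23 + 5*(1 - 88))/(4*(-5 + (1 - 88))))/(40760 - 64) = ((1/4)*(-87)*(-23 + 5*(-87))/(-5 - 87))/40696 = ((1/4)*(-87)*(-23 - 435)/(-92))*(1/40696) = ((1/4)*(-87)*(-1/92)*(-458))*(1/40696) = -19923/184*1/40696 = -19923/7488064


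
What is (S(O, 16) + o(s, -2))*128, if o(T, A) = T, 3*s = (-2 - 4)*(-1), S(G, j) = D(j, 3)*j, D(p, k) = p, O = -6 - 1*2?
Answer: 33024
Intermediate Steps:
O = -8 (O = -6 - 2 = -8)
S(G, j) = j² (S(G, j) = j*j = j²)
s = 2 (s = ((-2 - 4)*(-1))/3 = (-6*(-1))/3 = (⅓)*6 = 2)
(S(O, 16) + o(s, -2))*128 = (16² + 2)*128 = (256 + 2)*128 = 258*128 = 33024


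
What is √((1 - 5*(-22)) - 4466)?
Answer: I*√4355 ≈ 65.992*I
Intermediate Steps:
√((1 - 5*(-22)) - 4466) = √((1 + 110) - 4466) = √(111 - 4466) = √(-4355) = I*√4355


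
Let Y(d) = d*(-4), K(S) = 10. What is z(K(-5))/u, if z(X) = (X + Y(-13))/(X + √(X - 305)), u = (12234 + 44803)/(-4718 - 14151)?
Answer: -2339756/4505923 + 1169878*I*√295/22529615 ≈ -0.51926 + 0.89186*I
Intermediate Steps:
Y(d) = -4*d
u = -57037/18869 (u = 57037/(-18869) = 57037*(-1/18869) = -57037/18869 ≈ -3.0228)
z(X) = (52 + X)/(X + √(-305 + X)) (z(X) = (X - 4*(-13))/(X + √(X - 305)) = (X + 52)/(X + √(-305 + X)) = (52 + X)/(X + √(-305 + X)))
z(K(-5))/u = ((52 + 10)/(10 + √(-305 + 10)))/(-57037/18869) = (62/(10 + √(-295)))*(-18869/57037) = (62/(10 + I*√295))*(-18869/57037) = -1169878/(57037*(10 + I*√295))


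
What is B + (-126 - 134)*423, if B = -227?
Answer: -110207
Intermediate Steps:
B + (-126 - 134)*423 = -227 + (-126 - 134)*423 = -227 - 260*423 = -227 - 109980 = -110207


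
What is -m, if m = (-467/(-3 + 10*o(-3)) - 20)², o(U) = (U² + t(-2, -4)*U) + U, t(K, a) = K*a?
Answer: -10195249/33489 ≈ -304.44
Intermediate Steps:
o(U) = U² + 9*U (o(U) = (U² + (-2*(-4))*U) + U = (U² + 8*U) + U = U² + 9*U)
m = 10195249/33489 (m = (-467/(-3 + 10*(-3*(9 - 3))) - 20)² = (-467/(-3 + 10*(-3*6)) - 20)² = (-467/(-3 + 10*(-18)) - 20)² = (-467/(-3 - 180) - 20)² = (-467/(-183) - 20)² = (-467*(-1/183) - 20)² = (467/183 - 20)² = (-3193/183)² = 10195249/33489 ≈ 304.44)
-m = -1*10195249/33489 = -10195249/33489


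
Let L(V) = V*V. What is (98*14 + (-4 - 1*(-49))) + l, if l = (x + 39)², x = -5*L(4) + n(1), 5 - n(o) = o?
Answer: 2786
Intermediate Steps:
L(V) = V²
n(o) = 5 - o
x = -76 (x = -5*4² + (5 - 1*1) = -5*16 + (5 - 1) = -80 + 4 = -76)
l = 1369 (l = (-76 + 39)² = (-37)² = 1369)
(98*14 + (-4 - 1*(-49))) + l = (98*14 + (-4 - 1*(-49))) + 1369 = (1372 + (-4 + 49)) + 1369 = (1372 + 45) + 1369 = 1417 + 1369 = 2786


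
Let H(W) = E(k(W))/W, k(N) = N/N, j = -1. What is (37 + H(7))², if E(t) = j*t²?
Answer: 66564/49 ≈ 1358.4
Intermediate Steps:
k(N) = 1
E(t) = -t²
H(W) = -1/W (H(W) = (-1*1²)/W = (-1*1)/W = -1/W)
(37 + H(7))² = (37 - 1/7)² = (37 - 1*⅐)² = (37 - ⅐)² = (258/7)² = 66564/49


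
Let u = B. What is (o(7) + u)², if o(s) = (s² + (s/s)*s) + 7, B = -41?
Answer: 484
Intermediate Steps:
u = -41
o(s) = 7 + s + s² (o(s) = (s² + 1*s) + 7 = (s² + s) + 7 = (s + s²) + 7 = 7 + s + s²)
(o(7) + u)² = ((7 + 7 + 7²) - 41)² = ((7 + 7 + 49) - 41)² = (63 - 41)² = 22² = 484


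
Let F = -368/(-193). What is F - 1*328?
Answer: -62936/193 ≈ -326.09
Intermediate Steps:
F = 368/193 (F = -368*(-1/193) = 368/193 ≈ 1.9067)
F - 1*328 = 368/193 - 1*328 = 368/193 - 328 = -62936/193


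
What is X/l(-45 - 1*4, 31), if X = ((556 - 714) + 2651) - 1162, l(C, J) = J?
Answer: 1331/31 ≈ 42.935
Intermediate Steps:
X = 1331 (X = (-158 + 2651) - 1162 = 2493 - 1162 = 1331)
X/l(-45 - 1*4, 31) = 1331/31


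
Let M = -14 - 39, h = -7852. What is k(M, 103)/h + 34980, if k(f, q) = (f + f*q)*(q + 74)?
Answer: 5300742/151 ≈ 35104.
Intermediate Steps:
M = -53
k(f, q) = (74 + q)*(f + f*q) (k(f, q) = (f + f*q)*(74 + q) = (74 + q)*(f + f*q))
k(M, 103)/h + 34980 = -53*(74 + 103**2 + 75*103)/(-7852) + 34980 = -53*(74 + 10609 + 7725)*(-1/7852) + 34980 = -53*18408*(-1/7852) + 34980 = -975624*(-1/7852) + 34980 = 18762/151 + 34980 = 5300742/151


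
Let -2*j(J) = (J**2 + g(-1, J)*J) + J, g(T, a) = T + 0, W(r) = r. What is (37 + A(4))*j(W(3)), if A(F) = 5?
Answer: -189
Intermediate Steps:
g(T, a) = T
j(J) = -J**2/2 (j(J) = -((J**2 - J) + J)/2 = -J**2/2)
(37 + A(4))*j(W(3)) = (37 + 5)*(-1/2*3**2) = 42*(-1/2*9) = 42*(-9/2) = -189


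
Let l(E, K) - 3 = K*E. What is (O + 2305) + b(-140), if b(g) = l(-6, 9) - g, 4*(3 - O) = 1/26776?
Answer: 256728287/107104 ≈ 2397.0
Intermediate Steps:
l(E, K) = 3 + E*K (l(E, K) = 3 + K*E = 3 + E*K)
O = 321311/107104 (O = 3 - ¼/26776 = 3 - ¼*1/26776 = 3 - 1/107104 = 321311/107104 ≈ 3.0000)
b(g) = -51 - g (b(g) = (3 - 6*9) - g = (3 - 54) - g = -51 - g)
(O + 2305) + b(-140) = (321311/107104 + 2305) + (-51 - 1*(-140)) = 247196031/107104 + (-51 + 140) = 247196031/107104 + 89 = 256728287/107104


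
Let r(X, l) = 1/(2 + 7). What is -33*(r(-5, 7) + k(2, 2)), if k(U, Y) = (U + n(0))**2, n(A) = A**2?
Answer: -407/3 ≈ -135.67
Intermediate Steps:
r(X, l) = 1/9
k(U, Y) = U**2 (k(U, Y) = (U + 0**2)**2 = (U + 0)**2 = U**2)
-33*(r(-5, 7) + k(2, 2)) = -33*(1/9 + 2**2) = -33*(1/9 + 4) = -33*37/9 = -407/3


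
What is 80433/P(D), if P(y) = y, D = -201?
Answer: -26811/67 ≈ -400.16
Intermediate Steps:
80433/P(D) = 80433/(-201) = 80433*(-1/201) = -26811/67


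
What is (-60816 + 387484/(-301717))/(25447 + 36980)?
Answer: -18349608556/18835287159 ≈ -0.97421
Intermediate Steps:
(-60816 + 387484/(-301717))/(25447 + 36980) = (-60816 + 387484*(-1/301717))/62427 = (-60816 - 387484/301717)*(1/62427) = -18349608556/301717*1/62427 = -18349608556/18835287159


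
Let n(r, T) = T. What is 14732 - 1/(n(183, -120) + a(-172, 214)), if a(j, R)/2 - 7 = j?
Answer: 6629401/450 ≈ 14732.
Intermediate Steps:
a(j, R) = 14 + 2*j
14732 - 1/(n(183, -120) + a(-172, 214)) = 14732 - 1/(-120 + (14 + 2*(-172))) = 14732 - 1/(-120 + (14 - 344)) = 14732 - 1/(-120 - 330) = 14732 - 1/(-450) = 14732 - 1*(-1/450) = 14732 + 1/450 = 6629401/450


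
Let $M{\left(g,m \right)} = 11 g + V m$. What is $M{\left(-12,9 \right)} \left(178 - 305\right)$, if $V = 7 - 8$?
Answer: $17907$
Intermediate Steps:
$V = -1$ ($V = 7 - 8 = -1$)
$M{\left(g,m \right)} = - m + 11 g$ ($M{\left(g,m \right)} = 11 g - m = - m + 11 g$)
$M{\left(-12,9 \right)} \left(178 - 305\right) = \left(\left(-1\right) 9 + 11 \left(-12\right)\right) \left(178 - 305\right) = \left(-9 - 132\right) \left(-127\right) = \left(-141\right) \left(-127\right) = 17907$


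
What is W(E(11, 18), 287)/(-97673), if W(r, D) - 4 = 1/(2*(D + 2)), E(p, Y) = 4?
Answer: -2313/56454994 ≈ -4.0971e-5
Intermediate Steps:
W(r, D) = 4 + 1/(4 + 2*D) (W(r, D) = 4 + 1/(2*(D + 2)) = 4 + 1/(2*(2 + D)) = 4 + 1/(4 + 2*D))
W(E(11, 18), 287)/(-97673) = ((17 + 8*287)/(2*(2 + 287)))/(-97673) = ((1/2)*(17 + 2296)/289)*(-1/97673) = ((1/2)*(1/289)*2313)*(-1/97673) = (2313/578)*(-1/97673) = -2313/56454994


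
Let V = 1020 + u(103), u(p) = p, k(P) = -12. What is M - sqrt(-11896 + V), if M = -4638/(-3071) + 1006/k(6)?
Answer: -1516885/18426 - 9*I*sqrt(133) ≈ -82.323 - 103.79*I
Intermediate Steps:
V = 1123 (V = 1020 + 103 = 1123)
M = -1516885/18426 (M = -4638/(-3071) + 1006/(-12) = -4638*(-1/3071) + 1006*(-1/12) = 4638/3071 - 503/6 = -1516885/18426 ≈ -82.323)
M - sqrt(-11896 + V) = -1516885/18426 - sqrt(-11896 + 1123) = -1516885/18426 - sqrt(-10773) = -1516885/18426 - 9*I*sqrt(133)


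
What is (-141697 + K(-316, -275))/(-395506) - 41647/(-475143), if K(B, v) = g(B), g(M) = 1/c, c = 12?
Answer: 335191745831/751687629432 ≈ 0.44592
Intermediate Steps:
g(M) = 1/12
K(B, v) = 1/12
(-141697 + K(-316, -275))/(-395506) - 41647/(-475143) = (-141697 + 1/12)/(-395506) - 41647/(-475143) = -1700363/12*(-1/395506) - 41647*(-1/475143) = 1700363/4746072 + 41647/475143 = 335191745831/751687629432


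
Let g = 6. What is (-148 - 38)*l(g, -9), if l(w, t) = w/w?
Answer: -186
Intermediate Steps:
l(w, t) = 1
(-148 - 38)*l(g, -9) = (-148 - 38)*1 = -186*1 = -186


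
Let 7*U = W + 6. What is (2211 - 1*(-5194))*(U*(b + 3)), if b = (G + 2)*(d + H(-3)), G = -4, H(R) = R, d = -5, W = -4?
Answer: 281390/7 ≈ 40199.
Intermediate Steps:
b = 16 (b = (-4 + 2)*(-5 - 3) = -2*(-8) = 16)
U = 2/7 (U = (-4 + 6)/7 = (⅐)*2 = 2/7 ≈ 0.28571)
(2211 - 1*(-5194))*(U*(b + 3)) = (2211 - 1*(-5194))*(2*(16 + 3)/7) = (2211 + 5194)*((2/7)*19) = 7405*(38/7) = 281390/7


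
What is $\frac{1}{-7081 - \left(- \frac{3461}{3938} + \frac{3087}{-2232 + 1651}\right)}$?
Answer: $- \frac{326854}{2312429253} \approx -0.00014135$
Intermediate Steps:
$\frac{1}{-7081 - \left(- \frac{3461}{3938} + \frac{3087}{-2232 + 1651}\right)} = \frac{1}{-7081 + \left(3461 \cdot \frac{1}{3938} - \frac{3087}{-581}\right)} = \frac{1}{-7081 + \left(\frac{3461}{3938} - - \frac{441}{83}\right)} = \frac{1}{-7081 + \left(\frac{3461}{3938} + \frac{441}{83}\right)} = \frac{1}{-7081 + \frac{2023921}{326854}} = \frac{1}{- \frac{2312429253}{326854}} = - \frac{326854}{2312429253}$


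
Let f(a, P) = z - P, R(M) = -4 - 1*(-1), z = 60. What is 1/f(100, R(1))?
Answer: 1/63 ≈ 0.015873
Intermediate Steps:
R(M) = -3 (R(M) = -4 + 1 = -3)
f(a, P) = 60 - P
1/f(100, R(1)) = 1/(60 - 1*(-3)) = 1/(60 + 3) = 1/63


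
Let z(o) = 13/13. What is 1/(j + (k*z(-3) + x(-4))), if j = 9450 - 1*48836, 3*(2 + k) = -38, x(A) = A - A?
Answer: -3/118202 ≈ -2.5380e-5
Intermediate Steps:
x(A) = 0
k = -44/3 (k = -2 + (1/3)*(-38) = -2 - 38/3 = -44/3 ≈ -14.667)
z(o) = 1 (z(o) = 13*(1/13) = 1)
j = -39386 (j = 9450 - 48836 = -39386)
1/(j + (k*z(-3) + x(-4))) = 1/(-39386 + (-44/3*1 + 0)) = 1/(-39386 + (-44/3 + 0)) = 1/(-39386 - 44/3) = 1/(-118202/3) = -3/118202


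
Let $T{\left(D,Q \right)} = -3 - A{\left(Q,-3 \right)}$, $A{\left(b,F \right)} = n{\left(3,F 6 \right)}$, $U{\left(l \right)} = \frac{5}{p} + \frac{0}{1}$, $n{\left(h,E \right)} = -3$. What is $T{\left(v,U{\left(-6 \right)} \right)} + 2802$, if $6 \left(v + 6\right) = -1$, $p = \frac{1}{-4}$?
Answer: $2802$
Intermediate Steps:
$p = - \frac{1}{4} \approx -0.25$
$U{\left(l \right)} = -20$ ($U{\left(l \right)} = \frac{5}{- \frac{1}{4}} + \frac{0}{1} = 5 \left(-4\right) + 0 \cdot 1 = -20 + 0 = -20$)
$A{\left(b,F \right)} = -3$
$v = - \frac{37}{6}$ ($v = -6 + \frac{1}{6} \left(-1\right) = -6 - \frac{1}{6} = - \frac{37}{6} \approx -6.1667$)
$T{\left(D,Q \right)} = 0$ ($T{\left(D,Q \right)} = -3 - -3 = -3 + 3 = 0$)
$T{\left(v,U{\left(-6 \right)} \right)} + 2802 = 0 + 2802 = 2802$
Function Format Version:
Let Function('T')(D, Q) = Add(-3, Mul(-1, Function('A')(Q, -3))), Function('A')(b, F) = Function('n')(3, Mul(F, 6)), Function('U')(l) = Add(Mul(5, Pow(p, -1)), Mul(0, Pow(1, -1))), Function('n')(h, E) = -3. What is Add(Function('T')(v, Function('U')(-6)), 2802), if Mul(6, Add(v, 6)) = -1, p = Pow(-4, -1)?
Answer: 2802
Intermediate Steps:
p = Rational(-1, 4) ≈ -0.25000
Function('U')(l) = -20 (Function('U')(l) = Add(Mul(5, Pow(Rational(-1, 4), -1)), Mul(0, Pow(1, -1))) = Add(Mul(5, -4), Mul(0, 1)) = Add(-20, 0) = -20)
Function('A')(b, F) = -3
v = Rational(-37, 6) (v = Add(-6, Mul(Rational(1, 6), -1)) = Add(-6, Rational(-1, 6)) = Rational(-37, 6) ≈ -6.1667)
Function('T')(D, Q) = 0 (Function('T')(D, Q) = Add(-3, Mul(-1, -3)) = Add(-3, 3) = 0)
Add(Function('T')(v, Function('U')(-6)), 2802) = Add(0, 2802) = 2802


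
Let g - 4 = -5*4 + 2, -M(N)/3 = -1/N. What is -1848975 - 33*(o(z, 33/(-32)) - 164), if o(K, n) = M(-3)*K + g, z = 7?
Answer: -1842870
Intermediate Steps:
M(N) = 3/N (M(N) = -(-3)/N = 3/N)
g = -14 (g = 4 + (-5*4 + 2) = 4 + (-20 + 2) = 4 - 18 = -14)
o(K, n) = -14 - K (o(K, n) = (3/(-3))*K - 14 = (3*(-⅓))*K - 14 = -K - 14 = -14 - K)
-1848975 - 33*(o(z, 33/(-32)) - 164) = -1848975 - 33*((-14 - 1*7) - 164) = -1848975 - 33*((-14 - 7) - 164) = -1848975 - 33*(-21 - 164) = -1848975 - 33*(-185) = -1848975 + 6105 = -1842870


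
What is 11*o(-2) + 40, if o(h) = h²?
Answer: 84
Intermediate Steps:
11*o(-2) + 40 = 11*(-2)² + 40 = 11*4 + 40 = 44 + 40 = 84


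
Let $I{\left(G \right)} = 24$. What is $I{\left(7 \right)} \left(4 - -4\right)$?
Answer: $192$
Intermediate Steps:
$I{\left(7 \right)} \left(4 - -4\right) = 24 \left(4 - -4\right) = 24 \left(4 + 4\right) = 24 \cdot 8 = 192$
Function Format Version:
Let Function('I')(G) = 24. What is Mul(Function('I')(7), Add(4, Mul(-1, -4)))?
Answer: 192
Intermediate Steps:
Mul(Function('I')(7), Add(4, Mul(-1, -4))) = Mul(24, Add(4, Mul(-1, -4))) = Mul(24, Add(4, 4)) = Mul(24, 8) = 192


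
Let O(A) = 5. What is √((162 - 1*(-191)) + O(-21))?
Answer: √358 ≈ 18.921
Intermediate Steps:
√((162 - 1*(-191)) + O(-21)) = √((162 - 1*(-191)) + 5) = √((162 + 191) + 5) = √(353 + 5) = √358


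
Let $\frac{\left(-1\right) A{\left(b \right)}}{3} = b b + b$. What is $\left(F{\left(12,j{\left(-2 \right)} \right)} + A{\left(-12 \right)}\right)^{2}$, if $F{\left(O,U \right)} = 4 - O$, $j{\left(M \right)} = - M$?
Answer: $163216$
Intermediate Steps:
$A{\left(b \right)} = - 3 b - 3 b^{2}$ ($A{\left(b \right)} = - 3 \left(b b + b\right) = - 3 \left(b^{2} + b\right) = - 3 \left(b + b^{2}\right) = - 3 b - 3 b^{2}$)
$\left(F{\left(12,j{\left(-2 \right)} \right)} + A{\left(-12 \right)}\right)^{2} = \left(\left(4 - 12\right) - - 36 \left(1 - 12\right)\right)^{2} = \left(\left(4 - 12\right) - \left(-36\right) \left(-11\right)\right)^{2} = \left(-8 - 396\right)^{2} = \left(-404\right)^{2} = 163216$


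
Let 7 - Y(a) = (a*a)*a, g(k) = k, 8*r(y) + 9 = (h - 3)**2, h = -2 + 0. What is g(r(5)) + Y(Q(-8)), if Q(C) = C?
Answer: 521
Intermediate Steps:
h = -2
r(y) = 2 (r(y) = -9/8 + (-2 - 3)**2/8 = -9/8 + (1/8)*(-5)**2 = -9/8 + (1/8)*25 = -9/8 + 25/8 = 2)
Y(a) = 7 - a**3 (Y(a) = 7 - a*a*a = 7 - a**2*a = 7 - a**3)
g(r(5)) + Y(Q(-8)) = 2 + (7 - 1*(-8)**3) = 2 + (7 - 1*(-512)) = 2 + (7 + 512) = 2 + 519 = 521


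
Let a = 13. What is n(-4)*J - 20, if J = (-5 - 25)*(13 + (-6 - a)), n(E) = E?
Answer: -740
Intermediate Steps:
J = 180 (J = (-5 - 25)*(13 + (-6 - 1*13)) = -30*(13 + (-6 - 13)) = -30*(13 - 19) = -30*(-6) = 180)
n(-4)*J - 20 = -4*180 - 20 = -720 - 20 = -740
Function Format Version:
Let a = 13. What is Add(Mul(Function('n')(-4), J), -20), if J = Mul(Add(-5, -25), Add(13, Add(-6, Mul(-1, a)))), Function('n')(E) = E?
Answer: -740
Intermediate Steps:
J = 180 (J = Mul(Add(-5, -25), Add(13, Add(-6, Mul(-1, 13)))) = Mul(-30, Add(13, Add(-6, -13))) = Mul(-30, Add(13, -19)) = Mul(-30, -6) = 180)
Add(Mul(Function('n')(-4), J), -20) = Add(Mul(-4, 180), -20) = Add(-720, -20) = -740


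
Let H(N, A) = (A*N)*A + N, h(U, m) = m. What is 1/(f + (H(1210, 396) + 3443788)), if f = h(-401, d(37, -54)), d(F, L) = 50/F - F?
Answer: 37/7148115927 ≈ 5.1762e-9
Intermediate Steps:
d(F, L) = -F + 50/F
f = -1319/37 (f = -1*37 + 50/37 = -37 + 50*(1/37) = -37 + 50/37 = -1319/37 ≈ -35.649)
H(N, A) = N + N*A² (H(N, A) = N*A² + N = N + N*A²)
1/(f + (H(1210, 396) + 3443788)) = 1/(-1319/37 + (1210*(1 + 396²) + 3443788)) = 1/(-1319/37 + (1210*(1 + 156816) + 3443788)) = 1/(-1319/37 + (1210*156817 + 3443788)) = 1/(-1319/37 + (189748570 + 3443788)) = 1/(-1319/37 + 193192358) = 1/(7148115927/37) = 37/7148115927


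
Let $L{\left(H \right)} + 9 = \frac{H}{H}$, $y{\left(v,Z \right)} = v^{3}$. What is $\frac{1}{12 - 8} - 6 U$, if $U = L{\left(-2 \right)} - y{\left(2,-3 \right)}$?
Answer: $\frac{385}{4} \approx 96.25$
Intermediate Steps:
$L{\left(H \right)} = -8$ ($L{\left(H \right)} = -9 + \frac{H}{H} = -9 + 1 = -8$)
$U = -16$ ($U = -8 - 2^{3} = -8 - 8 = -16$)
$\frac{1}{12 - 8} - 6 U = \frac{1}{12 - 8} - -96 = \frac{1}{4} + 96 = \frac{385}{4}$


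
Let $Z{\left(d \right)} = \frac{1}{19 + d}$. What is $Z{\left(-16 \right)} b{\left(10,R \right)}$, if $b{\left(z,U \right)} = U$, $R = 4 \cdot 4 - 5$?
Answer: $\frac{11}{3} \approx 3.6667$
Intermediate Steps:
$R = 11$ ($R = 16 - 5 = 11$)
$Z{\left(-16 \right)} b{\left(10,R \right)} = \frac{1}{19 - 16} \cdot 11 = \frac{1}{3} \cdot 11 = \frac{11}{3}$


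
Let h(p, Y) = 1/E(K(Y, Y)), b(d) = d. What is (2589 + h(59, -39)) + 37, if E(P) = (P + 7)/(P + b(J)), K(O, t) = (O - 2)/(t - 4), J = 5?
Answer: 449174/171 ≈ 2626.8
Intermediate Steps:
K(O, t) = (-2 + O)/(-4 + t)
E(P) = (7 + P)/(5 + P) (E(P) = (P + 7)/(P + 5) = (7 + P)/(5 + P))
h(p, Y) = (5 + (-2 + Y)/(-4 + Y))/(7 + (-2 + Y)/(-4 + Y)) (h(p, Y) = 1/((7 + (-2 + Y)/(-4 + Y))/(5 + (-2 + Y)/(-4 + Y))) = (5 + (-2 + Y)/(-4 + Y))/(7 + (-2 + Y)/(-4 + Y)))
(2589 + h(59, -39)) + 37 = (2589 + (-11 + 3*(-39))/(-15 + 4*(-39))) + 37 = (2589 + (-11 - 117)/(-15 - 156)) + 37 = (2589 - 128/(-171)) + 37 = (2589 - 1/171*(-128)) + 37 = (2589 + 128/171) + 37 = 442847/171 + 37 = 449174/171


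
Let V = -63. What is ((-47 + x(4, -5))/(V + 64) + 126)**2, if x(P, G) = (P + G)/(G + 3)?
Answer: 25281/4 ≈ 6320.3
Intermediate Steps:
x(P, G) = (G + P)/(3 + G)
((-47 + x(4, -5))/(V + 64) + 126)**2 = ((-47 + (-5 + 4)/(3 - 5))/(-63 + 64) + 126)**2 = ((-47 - 1/(-2))/1 + 126)**2 = ((-47 - 1/2*(-1))*1 + 126)**2 = ((-47 + 1/2)*1 + 126)**2 = (-93/2*1 + 126)**2 = (-93/2 + 126)**2 = (159/2)**2 = 25281/4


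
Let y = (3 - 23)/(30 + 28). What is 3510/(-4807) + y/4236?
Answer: -215615255/295255554 ≈ -0.73027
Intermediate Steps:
y = -10/29 (y = -20/58 = -20*1/58 = -10/29 ≈ -0.34483)
3510/(-4807) + y/4236 = 3510/(-4807) - 10/29/4236 = 3510*(-1/4807) - 10/29*1/4236 = -3510/4807 - 5/61422 = -215615255/295255554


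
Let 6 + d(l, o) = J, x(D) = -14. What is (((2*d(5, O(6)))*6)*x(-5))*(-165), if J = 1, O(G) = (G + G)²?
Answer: -138600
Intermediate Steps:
O(G) = 4*G² (O(G) = (2*G)² = 4*G²)
d(l, o) = -5 (d(l, o) = -6 + 1 = -5)
(((2*d(5, O(6)))*6)*x(-5))*(-165) = (((2*(-5))*6)*(-14))*(-165) = (-10*6*(-14))*(-165) = -60*(-14)*(-165) = 840*(-165) = -138600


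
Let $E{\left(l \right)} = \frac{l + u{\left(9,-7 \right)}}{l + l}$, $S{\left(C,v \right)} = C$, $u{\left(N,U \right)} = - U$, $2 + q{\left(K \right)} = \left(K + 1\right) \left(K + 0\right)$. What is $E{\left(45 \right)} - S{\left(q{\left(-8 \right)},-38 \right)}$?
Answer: $- \frac{2404}{45} \approx -53.422$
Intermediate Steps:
$q{\left(K \right)} = -2 + K \left(1 + K\right)$ ($q{\left(K \right)} = -2 + \left(K + 1\right) \left(K + 0\right) = -2 + \left(1 + K\right) K = -2 + K \left(1 + K\right)$)
$E{\left(l \right)} = \frac{7 + l}{2 l}$ ($E{\left(l \right)} = \frac{l - -7}{l + l} = \frac{l + 7}{2 l} = \left(7 + l\right) \frac{1}{2 l} = \frac{7 + l}{2 l}$)
$E{\left(45 \right)} - S{\left(q{\left(-8 \right)},-38 \right)} = \frac{7 + 45}{2 \cdot 45} - \left(-2 - 8 + \left(-8\right)^{2}\right) = \frac{1}{2} \cdot \frac{1}{45} \cdot 52 - \left(-2 - 8 + 64\right) = \frac{26}{45} - 54 = - \frac{2404}{45}$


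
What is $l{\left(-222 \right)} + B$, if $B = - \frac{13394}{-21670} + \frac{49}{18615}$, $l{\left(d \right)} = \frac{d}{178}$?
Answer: $- \frac{2249115109}{3590144745} \approx -0.62647$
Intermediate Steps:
$l{\left(d \right)} = \frac{d}{178}$ ($l{\left(d \right)} = d \frac{1}{178} = \frac{d}{178}$)
$B = \frac{25039114}{40338705}$ ($B = \left(-13394\right) \left(- \frac{1}{21670}\right) + 49 \cdot \frac{1}{18615} = \frac{6697}{10835} + \frac{49}{18615} = \frac{25039114}{40338705} \approx 0.62072$)
$l{\left(-222 \right)} + B = \frac{1}{178} \left(-222\right) + \frac{25039114}{40338705} = - \frac{111}{89} + \frac{25039114}{40338705} = - \frac{2249115109}{3590144745}$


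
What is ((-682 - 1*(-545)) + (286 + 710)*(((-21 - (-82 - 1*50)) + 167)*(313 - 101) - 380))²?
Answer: 3401413575646321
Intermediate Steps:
((-682 - 1*(-545)) + (286 + 710)*(((-21 - (-82 - 1*50)) + 167)*(313 - 101) - 380))² = ((-682 + 545) + 996*(((-21 - (-82 - 50)) + 167)*212 - 380))² = (-137 + 996*(((-21 - 1*(-132)) + 167)*212 - 380))² = (-137 + 996*(((-21 + 132) + 167)*212 - 380))² = (-137 + 996*((111 + 167)*212 - 380))² = (-137 + 996*(278*212 - 380))² = (-137 + 996*(58936 - 380))² = (-137 + 996*58556)² = (-137 + 58321776)² = 58321639² = 3401413575646321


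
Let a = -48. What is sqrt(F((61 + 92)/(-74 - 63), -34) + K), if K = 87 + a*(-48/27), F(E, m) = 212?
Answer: sqrt(3459)/3 ≈ 19.604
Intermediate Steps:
K = 517/3 (K = 87 - (-2304)/27 = 87 - 48*(-16/9) = 87 + 256/3 = 517/3 ≈ 172.33)
sqrt(F((61 + 92)/(-74 - 63), -34) + K) = sqrt(212 + 517/3) = sqrt(1153/3) = sqrt(3459)/3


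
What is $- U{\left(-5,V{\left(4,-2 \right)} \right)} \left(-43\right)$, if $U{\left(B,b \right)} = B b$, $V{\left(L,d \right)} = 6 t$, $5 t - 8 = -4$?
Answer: $-1032$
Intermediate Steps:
$t = \frac{4}{5}$ ($t = \frac{8}{5} + \frac{1}{5} \left(-4\right) = \frac{8}{5} - \frac{4}{5} = \frac{4}{5} \approx 0.8$)
$V{\left(L,d \right)} = \frac{24}{5}$ ($V{\left(L,d \right)} = 6 \cdot \frac{4}{5} = \frac{24}{5}$)
$- U{\left(-5,V{\left(4,-2 \right)} \right)} \left(-43\right) = - \left(-5\right) \frac{24}{5} \left(-43\right) = - \left(-24\right) \left(-43\right) = \left(-1\right) 1032 = -1032$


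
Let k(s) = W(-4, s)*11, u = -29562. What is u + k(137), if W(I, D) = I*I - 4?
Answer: -29430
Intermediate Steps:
W(I, D) = -4 + I**2 (W(I, D) = I**2 - 4 = -4 + I**2)
k(s) = 132 (k(s) = (-4 + (-4)**2)*11 = (-4 + 16)*11 = 12*11 = 132)
u + k(137) = -29562 + 132 = -29430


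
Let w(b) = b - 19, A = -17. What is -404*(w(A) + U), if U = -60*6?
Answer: 159984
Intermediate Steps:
w(b) = -19 + b
U = -360
-404*(w(A) + U) = -404*((-19 - 17) - 360) = -404*(-36 - 360) = -404*(-396) = 159984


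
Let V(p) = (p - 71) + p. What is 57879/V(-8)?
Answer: -19293/29 ≈ -665.28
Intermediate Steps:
V(p) = -71 + 2*p (V(p) = (-71 + p) + p = -71 + 2*p)
57879/V(-8) = 57879/(-71 + 2*(-8)) = 57879/(-71 - 16) = 57879/(-87) = 57879*(-1/87) = -19293/29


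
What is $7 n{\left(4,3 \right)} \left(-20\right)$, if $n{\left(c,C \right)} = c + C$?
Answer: $-980$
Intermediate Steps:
$n{\left(c,C \right)} = C + c$
$7 n{\left(4,3 \right)} \left(-20\right) = 7 \left(3 + 4\right) \left(-20\right) = 7 \cdot 7 \left(-20\right) = 49 \left(-20\right) = -980$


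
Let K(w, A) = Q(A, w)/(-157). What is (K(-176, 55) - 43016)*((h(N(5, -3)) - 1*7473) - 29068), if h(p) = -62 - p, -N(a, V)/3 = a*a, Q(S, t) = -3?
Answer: 246692176752/157 ≈ 1.5713e+9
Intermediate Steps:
N(a, V) = -3*a**2 (N(a, V) = -3*a*a = -3*a**2)
K(w, A) = 3/157 (K(w, A) = -3/(-157) = -3*(-1/157) = 3/157)
(K(-176, 55) - 43016)*((h(N(5, -3)) - 1*7473) - 29068) = (3/157 - 43016)*(((-62 - (-3)*5**2) - 1*7473) - 29068) = -6753509*(((-62 - (-3)*25) - 7473) - 29068)/157 = -6753509*(((-62 - 1*(-75)) - 7473) - 29068)/157 = -6753509*(((-62 + 75) - 7473) - 29068)/157 = -6753509*((13 - 7473) - 29068)/157 = -6753509*(-7460 - 29068)/157 = -6753509/157*(-36528) = 246692176752/157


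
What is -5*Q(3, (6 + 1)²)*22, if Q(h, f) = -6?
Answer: 660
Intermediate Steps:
-5*Q(3, (6 + 1)²)*22 = -5*(-6)*22 = 30*22 = 660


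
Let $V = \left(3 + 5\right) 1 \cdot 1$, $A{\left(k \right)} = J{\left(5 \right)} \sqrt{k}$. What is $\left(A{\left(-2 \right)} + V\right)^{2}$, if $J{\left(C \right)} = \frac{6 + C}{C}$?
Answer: $\frac{1358}{25} + \frac{176 i \sqrt{2}}{5} \approx 54.32 + 49.78 i$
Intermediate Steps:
$J{\left(C \right)} = \frac{6 + C}{C}$
$A{\left(k \right)} = \frac{11 \sqrt{k}}{5}$ ($A{\left(k \right)} = \frac{6 + 5}{5} \sqrt{k} = \frac{1}{5} \cdot 11 \sqrt{k} = \frac{11 \sqrt{k}}{5}$)
$V = 8$ ($V = 8 \cdot 1 \cdot 1 = 8 \cdot 1 = 8$)
$\left(A{\left(-2 \right)} + V\right)^{2} = \left(\frac{11 \sqrt{-2}}{5} + 8\right)^{2} = \left(\frac{11 i \sqrt{2}}{5} + 8\right)^{2} = \left(8 + \frac{11 i \sqrt{2}}{5}\right)^{2}$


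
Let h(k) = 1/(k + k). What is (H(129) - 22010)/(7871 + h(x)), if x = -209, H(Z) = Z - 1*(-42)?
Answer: -9128702/3290077 ≈ -2.7746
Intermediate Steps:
H(Z) = 42 + Z (H(Z) = Z + 42 = 42 + Z)
h(k) = 1/(2*k)
(H(129) - 22010)/(7871 + h(x)) = ((42 + 129) - 22010)/(7871 + (½)/(-209)) = (171 - 22010)/(7871 + (½)*(-1/209)) = -21839/(7871 - 1/418) = -21839/3290077/418 = -21839*418/3290077 = -9128702/3290077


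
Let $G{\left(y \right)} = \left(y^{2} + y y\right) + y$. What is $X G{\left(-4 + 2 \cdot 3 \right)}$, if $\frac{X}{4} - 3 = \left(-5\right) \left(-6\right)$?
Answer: $1320$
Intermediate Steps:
$G{\left(y \right)} = y + 2 y^{2}$ ($G{\left(y \right)} = \left(y^{2} + y^{2}\right) + y = 2 y^{2} + y = y + 2 y^{2}$)
$X = 132$ ($X = 12 + 4 \left(\left(-5\right) \left(-6\right)\right) = 12 + 4 \cdot 30 = 12 + 120 = 132$)
$X G{\left(-4 + 2 \cdot 3 \right)} = 132 \left(-4 + 2 \cdot 3\right) \left(1 + 2 \left(-4 + 2 \cdot 3\right)\right) = 132 \left(-4 + 6\right) \left(1 + 2 \left(-4 + 6\right)\right) = 132 \cdot 2 \left(1 + 2 \cdot 2\right) = 132 \cdot 2 \left(1 + 4\right) = 132 \cdot 2 \cdot 5 = 132 \cdot 10 = 1320$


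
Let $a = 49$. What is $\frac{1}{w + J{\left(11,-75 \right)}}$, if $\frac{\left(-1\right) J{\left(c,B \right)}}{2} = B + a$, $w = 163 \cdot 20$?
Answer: $\frac{1}{3312} \approx 0.00030193$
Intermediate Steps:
$w = 3260$
$J{\left(c,B \right)} = -98 - 2 B$ ($J{\left(c,B \right)} = - 2 \left(B + 49\right) = - 2 \left(49 + B\right) = -98 - 2 B$)
$\frac{1}{w + J{\left(11,-75 \right)}} = \frac{1}{3260 - -52} = \frac{1}{3260 + \left(-98 + 150\right)} = \frac{1}{3260 + 52} = \frac{1}{3312}$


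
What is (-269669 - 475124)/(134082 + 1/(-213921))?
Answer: -159326863353/28682955521 ≈ -5.5548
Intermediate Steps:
(-269669 - 475124)/(134082 + 1/(-213921)) = -744793/(134082 - 1/213921) = -744793/28682955521/213921 = -744793*213921/28682955521 = -159326863353/28682955521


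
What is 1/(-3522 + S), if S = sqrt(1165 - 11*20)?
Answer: -1174/4134513 - sqrt(105)/4134513 ≈ -0.00028643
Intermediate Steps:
S = 3*sqrt(105) (S = sqrt(1165 - 220) = sqrt(945) = 3*sqrt(105) ≈ 30.741)
1/(-3522 + S) = 1/(-3522 + 3*sqrt(105))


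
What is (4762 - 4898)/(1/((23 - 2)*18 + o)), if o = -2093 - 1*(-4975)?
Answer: -443360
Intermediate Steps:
o = 2882 (o = -2093 + 4975 = 2882)
(4762 - 4898)/(1/((23 - 2)*18 + o)) = (4762 - 4898)/(1/((23 - 2)*18 + 2882)) = -136/(1/(21*18 + 2882)) = -136/(1/(378 + 2882)) = -136/(1/3260) = -136/1/3260 = -136*3260 = -443360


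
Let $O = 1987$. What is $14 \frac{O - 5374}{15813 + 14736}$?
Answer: $- \frac{15806}{10183} \approx -1.5522$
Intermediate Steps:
$14 \frac{O - 5374}{15813 + 14736} = 14 \frac{1987 - 5374}{15813 + 14736} = 14 \left(- \frac{3387}{30549}\right) = 14 \left(\left(-3387\right) \frac{1}{30549}\right) = 14 \left(- \frac{1129}{10183}\right) = - \frac{15806}{10183}$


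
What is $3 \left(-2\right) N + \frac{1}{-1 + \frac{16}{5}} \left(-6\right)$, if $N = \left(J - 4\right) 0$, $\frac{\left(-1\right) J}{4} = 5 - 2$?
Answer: $- \frac{30}{11} \approx -2.7273$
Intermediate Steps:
$J = -12$ ($J = - 4 \left(5 - 2\right) = \left(-4\right) 3 = -12$)
$N = 0$ ($N = \left(-12 - 4\right) 0 = \left(-16\right) 0 = 0$)
$3 \left(-2\right) N + \frac{1}{-1 + \frac{16}{5}} \left(-6\right) = 3 \left(-2\right) 0 + \frac{1}{-1 + \frac{16}{5}} \left(-6\right) = \left(-6\right) 0 + \frac{1}{-1 + 16 \cdot \frac{1}{5}} \left(-6\right) = 0 + \frac{1}{-1 + \frac{16}{5}} \left(-6\right) = 0 + \frac{1}{\frac{11}{5}} \left(-6\right) = 0 + \frac{5}{11} \left(-6\right) = 0 - \frac{30}{11} = - \frac{30}{11}$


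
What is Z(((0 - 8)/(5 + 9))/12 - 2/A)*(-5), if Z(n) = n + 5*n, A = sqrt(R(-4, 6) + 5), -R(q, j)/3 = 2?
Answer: 10/7 - 60*I ≈ 1.4286 - 60.0*I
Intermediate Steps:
R(q, j) = -6 (R(q, j) = -3*2 = -6)
A = I (A = sqrt(-6 + 5) = sqrt(-1) = I ≈ 1.0*I)
Z(n) = 6*n
Z(((0 - 8)/(5 + 9))/12 - 2/A)*(-5) = (6*(((0 - 8)/(5 + 9))/12 - 2*(-I)))*(-5) = (6*(-8/14*(1/12) - (-2)*I))*(-5) = (6*(-8*1/14*(1/12) + 2*I))*(-5) = (6*(-4/7*1/12 + 2*I))*(-5) = (6*(-1/21 + 2*I))*(-5) = (-2/7 + 12*I)*(-5) = 10/7 - 60*I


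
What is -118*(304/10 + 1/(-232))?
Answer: -2080281/580 ≈ -3586.7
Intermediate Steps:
-118*(304/10 + 1/(-232)) = -118*(304*(1/10) - 1/232) = -118*(152/5 - 1/232) = -118*35259/1160 = -2080281/580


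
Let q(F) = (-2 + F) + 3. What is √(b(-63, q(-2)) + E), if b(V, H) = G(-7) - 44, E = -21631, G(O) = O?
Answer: I*√21682 ≈ 147.25*I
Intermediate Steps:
q(F) = 1 + F
b(V, H) = -51 (b(V, H) = -7 - 44 = -51)
√(b(-63, q(-2)) + E) = √(-51 - 21631) = √(-21682) = I*√21682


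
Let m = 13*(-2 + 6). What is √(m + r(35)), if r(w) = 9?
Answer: √61 ≈ 7.8102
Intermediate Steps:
m = 52 (m = 13*4 = 52)
√(m + r(35)) = √(52 + 9) = √61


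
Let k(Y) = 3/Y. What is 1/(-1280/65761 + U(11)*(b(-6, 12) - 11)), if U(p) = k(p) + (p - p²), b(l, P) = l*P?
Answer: 723371/6587988661 ≈ 0.00010980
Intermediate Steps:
b(l, P) = P*l
U(p) = p - p² + 3/p (U(p) = 3/p + (p - p²) = p - p² + 3/p)
1/(-1280/65761 + U(11)*(b(-6, 12) - 11)) = 1/(-1280/65761 + (11 - 1*11² + 3/11)*(12*(-6) - 11)) = 1/(-1280*1/65761 + (11 - 1*121 + 3*(1/11))*(-72 - 11)) = 1/(-1280/65761 + (11 - 121 + 3/11)*(-83)) = 1/(-1280/65761 - 1207/11*(-83)) = 1/(-1280/65761 + 100181/11) = 1/(6587988661/723371) = 723371/6587988661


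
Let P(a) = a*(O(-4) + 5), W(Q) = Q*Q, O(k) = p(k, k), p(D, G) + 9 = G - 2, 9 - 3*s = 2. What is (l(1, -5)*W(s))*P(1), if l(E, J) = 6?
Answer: -980/3 ≈ -326.67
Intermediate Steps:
s = 7/3 (s = 3 - ⅓*2 = 3 - ⅔ = 7/3 ≈ 2.3333)
p(D, G) = -11 + G (p(D, G) = -9 + (G - 2) = -9 + (-2 + G) = -11 + G)
O(k) = -11 + k
W(Q) = Q²
P(a) = -10*a (P(a) = a*((-11 - 4) + 5) = a*(-15 + 5) = a*(-10) = -10*a)
(l(1, -5)*W(s))*P(1) = (6*(7/3)²)*(-10*1) = (6*(49/9))*(-10) = (98/3)*(-10) = -980/3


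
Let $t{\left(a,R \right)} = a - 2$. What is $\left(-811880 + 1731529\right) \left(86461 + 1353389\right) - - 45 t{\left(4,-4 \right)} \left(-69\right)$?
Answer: $1324156606440$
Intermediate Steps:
$t{\left(a,R \right)} = -2 + a$
$\left(-811880 + 1731529\right) \left(86461 + 1353389\right) - - 45 t{\left(4,-4 \right)} \left(-69\right) = \left(-811880 + 1731529\right) \left(86461 + 1353389\right) - - 45 \left(-2 + 4\right) \left(-69\right) = 919649 \cdot 1439850 - \left(-45\right) 2 \left(-69\right) = 1324156612650 - \left(-90\right) \left(-69\right) = 1324156612650 - 6210 = 1324156606440$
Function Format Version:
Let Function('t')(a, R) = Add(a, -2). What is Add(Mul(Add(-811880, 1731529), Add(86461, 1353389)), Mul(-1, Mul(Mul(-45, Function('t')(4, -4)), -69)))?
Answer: 1324156606440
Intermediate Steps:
Function('t')(a, R) = Add(-2, a)
Add(Mul(Add(-811880, 1731529), Add(86461, 1353389)), Mul(-1, Mul(Mul(-45, Function('t')(4, -4)), -69))) = Add(Mul(Add(-811880, 1731529), Add(86461, 1353389)), Mul(-1, Mul(Mul(-45, Add(-2, 4)), -69))) = Add(Mul(919649, 1439850), Mul(-1, Mul(Mul(-45, 2), -69))) = Add(1324156612650, Mul(-1, Mul(-90, -69))) = Add(1324156612650, Mul(-1, 6210)) = Add(1324156612650, -6210) = 1324156606440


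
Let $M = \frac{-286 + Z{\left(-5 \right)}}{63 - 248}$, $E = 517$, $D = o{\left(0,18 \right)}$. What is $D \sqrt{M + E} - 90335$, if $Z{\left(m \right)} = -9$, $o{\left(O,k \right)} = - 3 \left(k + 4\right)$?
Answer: $-90335 - \frac{396 \sqrt{19721}}{37} \approx -91838.0$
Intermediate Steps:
$o{\left(O,k \right)} = -12 - 3 k$ ($o{\left(O,k \right)} = - 3 \left(4 + k\right) = -12 - 3 k$)
$D = -66$ ($D = -12 - 54 = -66$)
$M = \frac{59}{37}$ ($M = \frac{-286 - 9}{63 - 248} = - \frac{295}{-185} = \left(-295\right) \left(- \frac{1}{185}\right) = \frac{59}{37} \approx 1.5946$)
$D \sqrt{M + E} - 90335 = - 66 \sqrt{\frac{59}{37} + 517} - 90335 = - 66 \sqrt{\frac{19188}{37}} - 90335 = - 66 \frac{6 \sqrt{19721}}{37} - 90335 = - \frac{396 \sqrt{19721}}{37} - 90335 = -90335 - \frac{396 \sqrt{19721}}{37}$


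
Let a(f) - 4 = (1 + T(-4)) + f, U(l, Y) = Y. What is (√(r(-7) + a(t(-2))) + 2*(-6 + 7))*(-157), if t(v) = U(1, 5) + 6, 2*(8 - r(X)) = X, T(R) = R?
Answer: -314 - 157*√94/2 ≈ -1075.1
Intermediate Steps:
r(X) = 8 - X/2
t(v) = 11 (t(v) = 5 + 6 = 11)
a(f) = 1 + f (a(f) = 4 + ((1 - 4) + f) = 4 + (-3 + f) = 1 + f)
(√(r(-7) + a(t(-2))) + 2*(-6 + 7))*(-157) = (√((8 - ½*(-7)) + (1 + 11)) + 2*(-6 + 7))*(-157) = (√((8 + 7/2) + 12) + 2*1)*(-157) = (√(23/2 + 12) + 2)*(-157) = (√(47/2) + 2)*(-157) = (√94/2 + 2)*(-157) = (2 + √94/2)*(-157) = -314 - 157*√94/2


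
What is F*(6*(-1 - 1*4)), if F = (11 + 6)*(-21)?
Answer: 10710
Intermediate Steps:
F = -357 (F = 17*(-21) = -357)
F*(6*(-1 - 1*4)) = -2142*(-1 - 1*4) = -2142*(-1 - 4) = -2142*(-5) = -357*(-30) = 10710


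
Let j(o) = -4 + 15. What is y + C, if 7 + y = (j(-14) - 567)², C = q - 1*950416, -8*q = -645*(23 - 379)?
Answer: -1339979/2 ≈ -6.6999e+5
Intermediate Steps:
j(o) = 11
q = -57405/2 (q = -(-645)*(23 - 379)/8 = -(-645)*(-356)/8 = -⅛*229620 = -57405/2 ≈ -28703.)
C = -1958237/2 (C = -57405/2 - 1*950416 = -57405/2 - 950416 = -1958237/2 ≈ -9.7912e+5)
y = 309129 (y = -7 + (11 - 567)² = -7 + (-556)² = -7 + 309136 = 309129)
y + C = 309129 - 1958237/2 = -1339979/2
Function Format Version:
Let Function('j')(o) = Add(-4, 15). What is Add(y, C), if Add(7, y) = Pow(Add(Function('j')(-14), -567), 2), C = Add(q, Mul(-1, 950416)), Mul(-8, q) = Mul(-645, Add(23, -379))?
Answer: Rational(-1339979, 2) ≈ -6.6999e+5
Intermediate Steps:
Function('j')(o) = 11
q = Rational(-57405, 2) (q = Mul(Rational(-1, 8), Mul(-645, Add(23, -379))) = Mul(Rational(-1, 8), Mul(-645, -356)) = Mul(Rational(-1, 8), 229620) = Rational(-57405, 2) ≈ -28703.)
C = Rational(-1958237, 2) (C = Add(Rational(-57405, 2), Mul(-1, 950416)) = Add(Rational(-57405, 2), -950416) = Rational(-1958237, 2) ≈ -9.7912e+5)
y = 309129 (y = Add(-7, Pow(Add(11, -567), 2)) = Add(-7, Pow(-556, 2)) = Add(-7, 309136) = 309129)
Add(y, C) = Add(309129, Rational(-1958237, 2)) = Rational(-1339979, 2)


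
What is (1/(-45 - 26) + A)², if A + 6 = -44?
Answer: 12609601/5041 ≈ 2501.4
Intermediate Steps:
A = -50 (A = -6 - 44 = -50)
(1/(-45 - 26) + A)² = (1/(-45 - 26) - 50)² = (1/(-71) - 50)² = (-1/71 - 50)² = (-3551/71)² = 12609601/5041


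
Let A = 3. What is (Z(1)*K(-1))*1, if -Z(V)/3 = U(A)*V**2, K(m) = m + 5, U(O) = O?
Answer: -36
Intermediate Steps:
K(m) = 5 + m
Z(V) = -9*V**2
(Z(1)*K(-1))*1 = ((-9*1**2)*(5 - 1))*1 = (-9*1*4)*1 = -9*4*1 = -36*1 = -36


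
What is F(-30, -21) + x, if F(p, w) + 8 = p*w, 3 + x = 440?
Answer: 1059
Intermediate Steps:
x = 437 (x = -3 + 440 = 437)
F(p, w) = -8 + p*w
F(-30, -21) + x = (-8 - 30*(-21)) + 437 = (-8 + 630) + 437 = 622 + 437 = 1059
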